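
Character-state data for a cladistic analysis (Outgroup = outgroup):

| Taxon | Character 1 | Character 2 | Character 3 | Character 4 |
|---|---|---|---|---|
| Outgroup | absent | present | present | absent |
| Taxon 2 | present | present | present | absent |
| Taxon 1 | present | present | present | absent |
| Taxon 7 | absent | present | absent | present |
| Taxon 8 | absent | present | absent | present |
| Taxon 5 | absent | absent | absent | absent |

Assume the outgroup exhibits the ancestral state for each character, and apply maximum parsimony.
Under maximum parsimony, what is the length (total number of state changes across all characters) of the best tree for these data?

4

Character polarity is set by the outgroup: the derived state is whichever differs from the outgroup's state, so for Character 2, Character 3 the derived state is 'absent', and for the remaining characters it is 'present'.
Character 1 (derived state 'present') is shared by Taxon 1 and Taxon 2 — a synapomorphy uniting that clade.
Character 2 (derived state 'absent') is unique to Taxon 5 (autapomorphy; uninformative for grouping).
Character 3: derived state 'absent' in Taxon 5, Taxon 7, and Taxon 8 only — synapomorphy for {Taxon 5, Taxon 7, Taxon 8}.
Character 4 (derived state 'present') is shared by Taxon 7 and Taxon 8 — a synapomorphy uniting that clade.
Most parsimonious ingroup topology: ((Taxon 2,Taxon 1),((Taxon 7,Taxon 8),Taxon 5)).
Changes per character on this tree: Character 1: 1; Character 2: 1; Character 3: 1; Character 4: 1.
Total = 4.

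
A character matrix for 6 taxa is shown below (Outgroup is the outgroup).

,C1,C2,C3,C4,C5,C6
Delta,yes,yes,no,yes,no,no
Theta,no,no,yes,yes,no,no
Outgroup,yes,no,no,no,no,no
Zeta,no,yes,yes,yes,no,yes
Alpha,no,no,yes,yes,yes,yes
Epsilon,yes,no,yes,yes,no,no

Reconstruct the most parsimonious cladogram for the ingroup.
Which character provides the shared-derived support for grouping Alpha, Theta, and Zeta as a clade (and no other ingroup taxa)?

C1

Character polarity is set by the outgroup: the derived state is whichever differs from the outgroup's state, so for C1 the derived state is 'no', and for the remaining characters it is 'yes'.
Only Alpha, Theta, and Zeta show the derived state 'no' for C1, supporting them as a clade.
C2 (state 'yes') occurs in Delta and Zeta but conflicts with the nesting implied by the other characters — most parsimoniously interpreted as homoplasy.
Only Alpha, Epsilon, Theta, and Zeta show the derived state 'yes' for C3, supporting them as a clade.
C4 (derived state 'yes') is shared by all ingroup taxa — unites the whole ingroup.
C5: derived state 'yes' in Alpha only — an autapomorphy, so it tells us nothing about relationships among taxa.
C6: derived state 'yes' in Alpha and Zeta only — synapomorphy for {Alpha, Zeta}.
Most parsimonious ingroup topology: (Delta,(((Zeta,Alpha),Theta),Epsilon)).
The clade {Alpha, Theta, Zeta} is supported by C1: its derived state 'no' occurs in exactly those taxa and in no other taxon (including the outgroup).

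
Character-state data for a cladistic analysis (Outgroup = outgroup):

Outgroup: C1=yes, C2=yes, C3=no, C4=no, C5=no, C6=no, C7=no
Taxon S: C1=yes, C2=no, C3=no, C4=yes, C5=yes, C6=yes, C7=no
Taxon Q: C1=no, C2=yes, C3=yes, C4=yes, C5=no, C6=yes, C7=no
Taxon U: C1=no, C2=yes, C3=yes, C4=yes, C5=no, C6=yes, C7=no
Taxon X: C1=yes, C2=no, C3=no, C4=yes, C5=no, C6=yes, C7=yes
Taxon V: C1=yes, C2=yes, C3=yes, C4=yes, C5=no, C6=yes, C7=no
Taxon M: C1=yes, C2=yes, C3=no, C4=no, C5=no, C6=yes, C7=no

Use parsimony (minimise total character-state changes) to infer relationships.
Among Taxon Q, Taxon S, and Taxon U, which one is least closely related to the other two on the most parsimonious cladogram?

Character polarity is set by the outgroup: the derived state is whichever differs from the outgroup's state, so for C1, C2 the derived state is 'no', and for the remaining characters it is 'yes'.
C1 (derived state 'no') is shared by Taxon Q and Taxon U — a synapomorphy uniting that clade.
C2 (derived state 'no') is shared by Taxon S and Taxon X — a synapomorphy uniting that clade.
Only Taxon Q, Taxon U, and Taxon V show the derived state 'yes' for C3, supporting them as a clade.
Only Taxon Q, Taxon S, Taxon U, Taxon V, and Taxon X show the derived state 'yes' for C4, supporting them as a clade.
C5: derived state 'yes' in Taxon S only — an autapomorphy, so it tells us nothing about relationships among taxa.
All ingroup taxa share the derived state 'yes' for C6; it defines the ingroup but does not resolve relationships within it.
C7 (derived state 'yes') is unique to Taxon X (autapomorphy; uninformative for grouping).
Most parsimonious ingroup topology: (((Taxon S,Taxon X),((Taxon Q,Taxon U),Taxon V)),Taxon M).
Taxon U and Taxon Q share a more recent common ancestor with each other than either does with Taxon S, so Taxon S is the least closely related of the three.

Taxon S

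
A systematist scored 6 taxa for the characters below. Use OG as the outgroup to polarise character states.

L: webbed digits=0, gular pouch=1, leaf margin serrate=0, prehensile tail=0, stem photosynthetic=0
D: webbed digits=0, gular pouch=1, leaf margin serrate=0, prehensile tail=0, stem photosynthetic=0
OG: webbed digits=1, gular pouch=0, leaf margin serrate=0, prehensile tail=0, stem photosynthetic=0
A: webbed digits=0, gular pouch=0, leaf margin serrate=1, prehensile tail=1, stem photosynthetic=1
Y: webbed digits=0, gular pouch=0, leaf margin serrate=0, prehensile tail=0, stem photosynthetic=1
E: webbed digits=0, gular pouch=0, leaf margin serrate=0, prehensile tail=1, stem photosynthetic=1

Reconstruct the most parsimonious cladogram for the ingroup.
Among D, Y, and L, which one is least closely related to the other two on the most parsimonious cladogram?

Character polarity is set by the outgroup: the derived state is whichever differs from the outgroup's state, so for webbed digits the derived state is '0', and for the remaining characters it is '1'.
webbed digits (derived state '0') is shared by all ingroup taxa — unites the whole ingroup.
gular pouch (derived state '1') is shared by D and L — a synapomorphy uniting that clade.
leaf margin serrate: derived state '1' in A only — an autapomorphy, so it tells us nothing about relationships among taxa.
prehensile tail: derived state '1' in A and E only — synapomorphy for {A, E}.
stem photosynthetic (derived state '1') is shared by A, E, and Y — a synapomorphy uniting that clade.
Most parsimonious ingroup topology: ((L,D),((A,E),Y)).
D and L share a more recent common ancestor with each other than either does with Y, so Y is the least closely related of the three.

Y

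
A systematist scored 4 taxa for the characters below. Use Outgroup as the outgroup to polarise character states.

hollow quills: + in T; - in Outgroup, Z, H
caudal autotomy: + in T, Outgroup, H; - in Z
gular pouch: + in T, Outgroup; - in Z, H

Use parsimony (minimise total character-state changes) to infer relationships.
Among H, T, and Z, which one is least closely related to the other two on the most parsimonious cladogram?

Character polarity is set by the outgroup: the derived state is whichever differs from the outgroup's state, so for caudal autotomy, gular pouch the derived state is '-', and for the remaining characters it is '+'.
hollow quills (derived state '+') is unique to T (autapomorphy; uninformative for grouping).
caudal autotomy (derived state '-') is unique to Z (autapomorphy; uninformative for grouping).
gular pouch: derived state '-' in H and Z only — synapomorphy for {H, Z}.
Most parsimonious ingroup topology: (T,(H,Z)).
Z and H share a more recent common ancestor with each other than either does with T, so T is the least closely related of the three.

T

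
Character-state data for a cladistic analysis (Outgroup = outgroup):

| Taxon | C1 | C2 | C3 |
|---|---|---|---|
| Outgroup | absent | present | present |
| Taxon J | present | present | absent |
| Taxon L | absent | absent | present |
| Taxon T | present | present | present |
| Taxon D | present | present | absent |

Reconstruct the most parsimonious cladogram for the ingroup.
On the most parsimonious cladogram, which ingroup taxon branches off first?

Taxon L

Character polarity is set by the outgroup: the derived state is whichever differs from the outgroup's state, so for C2, C3 the derived state is 'absent', and for the remaining characters it is 'present'.
C1 (derived state 'present') is shared by Taxon D, Taxon J, and Taxon T — a synapomorphy uniting that clade.
C2: derived state 'absent' in Taxon L only — an autapomorphy, so it tells us nothing about relationships among taxa.
C3 (derived state 'absent') is shared by Taxon D and Taxon J — a synapomorphy uniting that clade.
Most parsimonious ingroup topology: (((Taxon J,Taxon D),Taxon T),Taxon L).
Taxon L is sister to the clade containing all other ingroup taxa, so it is the earliest-diverging (most basal) ingroup lineage.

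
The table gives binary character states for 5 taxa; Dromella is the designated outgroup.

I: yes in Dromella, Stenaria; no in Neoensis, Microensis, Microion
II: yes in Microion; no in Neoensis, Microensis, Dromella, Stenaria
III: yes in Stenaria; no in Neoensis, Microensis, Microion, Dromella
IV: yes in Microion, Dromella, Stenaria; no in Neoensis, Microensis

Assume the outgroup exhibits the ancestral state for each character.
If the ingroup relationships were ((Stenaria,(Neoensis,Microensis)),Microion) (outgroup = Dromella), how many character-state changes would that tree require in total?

Map each character onto ((Stenaria,(Neoensis,Microensis)),Microion) (rooted by Dromella) and count the minimum state changes it requires (Fitch parsimony):
I: 2; II: 1; III: 1; IV: 1.
Total tree length = 5.

5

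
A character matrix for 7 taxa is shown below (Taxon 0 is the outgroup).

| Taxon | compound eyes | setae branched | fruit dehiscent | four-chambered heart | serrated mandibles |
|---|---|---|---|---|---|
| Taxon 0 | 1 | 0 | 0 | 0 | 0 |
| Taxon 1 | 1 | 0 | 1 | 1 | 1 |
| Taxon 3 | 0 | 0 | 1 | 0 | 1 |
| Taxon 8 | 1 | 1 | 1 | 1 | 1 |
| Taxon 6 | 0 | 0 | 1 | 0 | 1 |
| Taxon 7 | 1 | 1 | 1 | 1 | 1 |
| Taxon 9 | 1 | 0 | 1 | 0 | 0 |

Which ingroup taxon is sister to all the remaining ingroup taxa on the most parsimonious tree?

Taxon 9

Character polarity is set by the outgroup: the derived state is whichever differs from the outgroup's state, so for compound eyes the derived state is '0', and for the remaining characters it is '1'.
Only Taxon 3 and Taxon 6 show the derived state '0' for compound eyes, supporting them as a clade.
setae branched: derived state '1' in Taxon 7 and Taxon 8 only — synapomorphy for {Taxon 7, Taxon 8}.
All ingroup taxa share the derived state '1' for fruit dehiscent; it defines the ingroup but does not resolve relationships within it.
Only Taxon 1, Taxon 7, and Taxon 8 show the derived state '1' for four-chambered heart, supporting them as a clade.
serrated mandibles: derived state '1' in Taxon 1, Taxon 3, Taxon 6, Taxon 7, and Taxon 8 only — synapomorphy for {Taxon 1, Taxon 3, Taxon 6, Taxon 7, Taxon 8}.
Most parsimonious ingroup topology: (((Taxon 1,(Taxon 8,Taxon 7)),(Taxon 3,Taxon 6)),Taxon 9).
Taxon 9 is sister to the clade containing all other ingroup taxa, so it is the earliest-diverging (most basal) ingroup lineage.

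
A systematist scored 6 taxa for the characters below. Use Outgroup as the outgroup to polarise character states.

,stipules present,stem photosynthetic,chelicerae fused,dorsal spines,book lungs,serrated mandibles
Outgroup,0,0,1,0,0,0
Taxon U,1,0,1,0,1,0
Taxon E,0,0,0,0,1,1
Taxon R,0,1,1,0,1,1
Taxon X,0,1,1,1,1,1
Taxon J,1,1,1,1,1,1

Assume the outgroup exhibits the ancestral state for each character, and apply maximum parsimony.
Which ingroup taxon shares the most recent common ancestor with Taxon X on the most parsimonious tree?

Taxon J

Character polarity is set by the outgroup: the derived state is whichever differs from the outgroup's state, so for chelicerae fused the derived state is '0', and for the remaining characters it is '1'.
stipules present (state '1') occurs in Taxon J and Taxon U but conflicts with the nesting implied by the other characters — most parsimoniously interpreted as homoplasy.
stem photosynthetic: derived state '1' in Taxon J, Taxon R, and Taxon X only — synapomorphy for {Taxon J, Taxon R, Taxon X}.
chelicerae fused (derived state '0') is unique to Taxon E (autapomorphy; uninformative for grouping).
dorsal spines: derived state '1' in Taxon J and Taxon X only — synapomorphy for {Taxon J, Taxon X}.
All ingroup taxa share the derived state '1' for book lungs; it defines the ingroup but does not resolve relationships within it.
serrated mandibles (derived state '1') is shared by Taxon E, Taxon J, Taxon R, and Taxon X — a synapomorphy uniting that clade.
Most parsimonious ingroup topology: (Taxon U,(Taxon E,(Taxon R,(Taxon X,Taxon J)))).
Taxon X and Taxon J form a cherry on this tree, so they are sister taxa.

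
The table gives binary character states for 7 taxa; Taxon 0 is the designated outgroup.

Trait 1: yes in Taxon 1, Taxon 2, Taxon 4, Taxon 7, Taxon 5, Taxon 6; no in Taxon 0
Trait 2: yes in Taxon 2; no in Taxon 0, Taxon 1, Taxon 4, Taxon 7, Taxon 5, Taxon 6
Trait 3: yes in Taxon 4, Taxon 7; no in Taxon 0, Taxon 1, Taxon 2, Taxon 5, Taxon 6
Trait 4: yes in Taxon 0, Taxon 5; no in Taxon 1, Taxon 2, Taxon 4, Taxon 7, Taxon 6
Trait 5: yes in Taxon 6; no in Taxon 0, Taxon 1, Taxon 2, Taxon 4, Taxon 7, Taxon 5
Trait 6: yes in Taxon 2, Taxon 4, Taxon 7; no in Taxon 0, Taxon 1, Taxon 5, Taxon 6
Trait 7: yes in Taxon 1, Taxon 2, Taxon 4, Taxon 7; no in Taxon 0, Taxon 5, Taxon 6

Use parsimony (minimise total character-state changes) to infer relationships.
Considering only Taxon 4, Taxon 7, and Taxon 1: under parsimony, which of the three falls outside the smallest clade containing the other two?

Taxon 1

Character polarity is set by the outgroup: the derived state is whichever differs from the outgroup's state, so for Trait 4 the derived state is 'no', and for the remaining characters it is 'yes'.
Trait 1 (derived state 'yes') is shared by all ingroup taxa — unites the whole ingroup.
Trait 2 (derived state 'yes') is unique to Taxon 2 (autapomorphy; uninformative for grouping).
Trait 3: derived state 'yes' in Taxon 4 and Taxon 7 only — synapomorphy for {Taxon 4, Taxon 7}.
Trait 4: derived state 'no' in Taxon 1, Taxon 2, Taxon 4, Taxon 6, and Taxon 7 only — synapomorphy for {Taxon 1, Taxon 2, Taxon 4, Taxon 6, Taxon 7}.
Trait 5: derived state 'yes' in Taxon 6 only — an autapomorphy, so it tells us nothing about relationships among taxa.
Trait 6 (derived state 'yes') is shared by Taxon 2, Taxon 4, and Taxon 7 — a synapomorphy uniting that clade.
Trait 7: derived state 'yes' in Taxon 1, Taxon 2, Taxon 4, and Taxon 7 only — synapomorphy for {Taxon 1, Taxon 2, Taxon 4, Taxon 7}.
Most parsimonious ingroup topology: (((Taxon 1,(Taxon 2,(Taxon 4,Taxon 7))),Taxon 6),Taxon 5).
Taxon 7 and Taxon 4 share a more recent common ancestor with each other than either does with Taxon 1, so Taxon 1 is the least closely related of the three.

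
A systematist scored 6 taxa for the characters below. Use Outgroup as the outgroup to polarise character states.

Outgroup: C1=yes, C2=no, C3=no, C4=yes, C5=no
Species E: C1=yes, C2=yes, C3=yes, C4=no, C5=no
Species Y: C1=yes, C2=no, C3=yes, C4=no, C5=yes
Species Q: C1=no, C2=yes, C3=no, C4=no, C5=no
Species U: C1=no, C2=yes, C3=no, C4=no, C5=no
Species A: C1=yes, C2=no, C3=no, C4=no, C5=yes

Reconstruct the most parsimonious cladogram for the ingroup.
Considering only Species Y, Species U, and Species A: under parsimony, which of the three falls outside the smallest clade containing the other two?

Species U

Character polarity is set by the outgroup: the derived state is whichever differs from the outgroup's state, so for C1, C4 the derived state is 'no', and for the remaining characters it is 'yes'.
C1 (derived state 'no') is shared by Species Q and Species U — a synapomorphy uniting that clade.
Only Species E, Species Q, and Species U show the derived state 'yes' for C2, supporting them as a clade.
C3 groups Species E and Species Y, which is incompatible with the clades supported by the remaining characters; treating it as convergent (homoplasy) costs fewer steps than any alternative tree.
All ingroup taxa share the derived state 'no' for C4; it defines the ingroup but does not resolve relationships within it.
Only Species A and Species Y show the derived state 'yes' for C5, supporting them as a clade.
Most parsimonious ingroup topology: ((Species E,(Species Q,Species U)),(Species Y,Species A)).
Species A and Species Y share a more recent common ancestor with each other than either does with Species U, so Species U is the least closely related of the three.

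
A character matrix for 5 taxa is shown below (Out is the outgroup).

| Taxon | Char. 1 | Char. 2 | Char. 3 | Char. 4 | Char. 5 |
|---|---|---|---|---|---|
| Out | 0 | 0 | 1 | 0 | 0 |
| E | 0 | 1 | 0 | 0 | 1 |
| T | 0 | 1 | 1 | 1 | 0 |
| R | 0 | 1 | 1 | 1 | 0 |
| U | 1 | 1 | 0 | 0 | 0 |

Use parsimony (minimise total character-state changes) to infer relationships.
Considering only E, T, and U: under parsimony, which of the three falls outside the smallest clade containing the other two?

Character polarity is set by the outgroup: the derived state is whichever differs from the outgroup's state, so for Char. 3 the derived state is '0', and for the remaining characters it is '1'.
Char. 1 (derived state '1') is unique to U (autapomorphy; uninformative for grouping).
All ingroup taxa share the derived state '1' for Char. 2; it defines the ingroup but does not resolve relationships within it.
Char. 3 (derived state '0') is shared by E and U — a synapomorphy uniting that clade.
Only R and T show the derived state '1' for Char. 4, supporting them as a clade.
Char. 5: derived state '1' in E only — an autapomorphy, so it tells us nothing about relationships among taxa.
Most parsimonious ingroup topology: ((E,U),(T,R)).
U and E share a more recent common ancestor with each other than either does with T, so T is the least closely related of the three.

T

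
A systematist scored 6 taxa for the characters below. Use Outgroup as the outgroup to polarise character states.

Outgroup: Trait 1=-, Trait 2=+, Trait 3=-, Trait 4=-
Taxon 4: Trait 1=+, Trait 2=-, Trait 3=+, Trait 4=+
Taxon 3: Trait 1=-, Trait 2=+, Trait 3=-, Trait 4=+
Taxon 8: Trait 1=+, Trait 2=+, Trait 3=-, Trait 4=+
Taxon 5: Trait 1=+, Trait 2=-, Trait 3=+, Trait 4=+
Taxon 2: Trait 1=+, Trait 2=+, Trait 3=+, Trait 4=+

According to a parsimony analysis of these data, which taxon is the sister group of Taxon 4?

Character polarity is set by the outgroup: the derived state is whichever differs from the outgroup's state, so for Trait 2 the derived state is '-', and for the remaining characters it is '+'.
Trait 1: derived state '+' in Taxon 2, Taxon 4, Taxon 5, and Taxon 8 only — synapomorphy for {Taxon 2, Taxon 4, Taxon 5, Taxon 8}.
Trait 2 (derived state '-') is shared by Taxon 4 and Taxon 5 — a synapomorphy uniting that clade.
Only Taxon 2, Taxon 4, and Taxon 5 show the derived state '+' for Trait 3, supporting them as a clade.
Trait 4 (derived state '+') is shared by all ingroup taxa — unites the whole ingroup.
Most parsimonious ingroup topology: ((((Taxon 4,Taxon 5),Taxon 2),Taxon 8),Taxon 3).
Taxon 4 and Taxon 5 form a cherry on this tree, so they are sister taxa.

Taxon 5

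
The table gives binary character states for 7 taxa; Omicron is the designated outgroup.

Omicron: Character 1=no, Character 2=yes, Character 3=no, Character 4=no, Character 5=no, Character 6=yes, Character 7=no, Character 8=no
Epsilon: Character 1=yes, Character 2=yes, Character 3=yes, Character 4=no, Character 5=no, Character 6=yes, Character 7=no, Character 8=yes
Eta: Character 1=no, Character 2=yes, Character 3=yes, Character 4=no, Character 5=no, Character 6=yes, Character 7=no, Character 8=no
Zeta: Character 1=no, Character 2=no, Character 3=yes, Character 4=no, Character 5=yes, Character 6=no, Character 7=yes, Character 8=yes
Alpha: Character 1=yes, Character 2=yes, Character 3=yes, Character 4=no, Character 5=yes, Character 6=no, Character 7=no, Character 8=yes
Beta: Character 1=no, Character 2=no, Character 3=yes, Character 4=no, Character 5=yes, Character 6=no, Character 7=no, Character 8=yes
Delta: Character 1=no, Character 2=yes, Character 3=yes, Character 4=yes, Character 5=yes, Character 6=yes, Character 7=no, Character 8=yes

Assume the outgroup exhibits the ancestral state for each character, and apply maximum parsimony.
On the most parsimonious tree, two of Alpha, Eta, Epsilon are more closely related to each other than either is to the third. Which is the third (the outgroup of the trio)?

Eta

Character polarity is set by the outgroup: the derived state is whichever differs from the outgroup's state, so for Character 2, Character 6 the derived state is 'no', and for the remaining characters it is 'yes'.
Character 1 (state 'yes') occurs in Alpha and Epsilon but conflicts with the nesting implied by the other characters — most parsimoniously interpreted as homoplasy.
Character 2 (derived state 'no') is shared by Beta and Zeta — a synapomorphy uniting that clade.
Character 3 (derived state 'yes') is shared by all ingroup taxa — unites the whole ingroup.
Character 4 (derived state 'yes') is unique to Delta (autapomorphy; uninformative for grouping).
Only Alpha, Beta, Delta, and Zeta show the derived state 'yes' for Character 5, supporting them as a clade.
Character 6 (derived state 'no') is shared by Alpha, Beta, and Zeta — a synapomorphy uniting that clade.
Character 7 (derived state 'yes') is unique to Zeta (autapomorphy; uninformative for grouping).
Only Alpha, Beta, Delta, Epsilon, and Zeta show the derived state 'yes' for Character 8, supporting them as a clade.
Most parsimonious ingroup topology: ((Epsilon,(((Zeta,Beta),Alpha),Delta)),Eta).
Alpha and Epsilon share a more recent common ancestor with each other than either does with Eta, so Eta is the least closely related of the three.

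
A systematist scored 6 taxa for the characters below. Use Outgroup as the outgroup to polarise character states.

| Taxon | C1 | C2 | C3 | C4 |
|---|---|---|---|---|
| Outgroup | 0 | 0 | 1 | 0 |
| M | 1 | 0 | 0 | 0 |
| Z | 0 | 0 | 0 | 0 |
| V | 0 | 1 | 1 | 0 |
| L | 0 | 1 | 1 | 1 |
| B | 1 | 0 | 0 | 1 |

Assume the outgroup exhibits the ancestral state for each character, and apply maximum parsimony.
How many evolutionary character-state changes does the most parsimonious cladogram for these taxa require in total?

Character polarity is set by the outgroup: the derived state is whichever differs from the outgroup's state, so for C3 the derived state is '0', and for the remaining characters it is '1'.
C1: derived state '1' in B and M only — synapomorphy for {B, M}.
Only L and V show the derived state '1' for C2, supporting them as a clade.
Only B, M, and Z show the derived state '0' for C3, supporting them as a clade.
C4 (state '1') occurs in B and L but conflicts with the nesting implied by the other characters — most parsimoniously interpreted as homoplasy.
Most parsimonious ingroup topology: (((M,B),Z),(V,L)).
Changes per character on this tree: C1: 1; C2: 1; C3: 1; C4: 2.
Total = 5.

5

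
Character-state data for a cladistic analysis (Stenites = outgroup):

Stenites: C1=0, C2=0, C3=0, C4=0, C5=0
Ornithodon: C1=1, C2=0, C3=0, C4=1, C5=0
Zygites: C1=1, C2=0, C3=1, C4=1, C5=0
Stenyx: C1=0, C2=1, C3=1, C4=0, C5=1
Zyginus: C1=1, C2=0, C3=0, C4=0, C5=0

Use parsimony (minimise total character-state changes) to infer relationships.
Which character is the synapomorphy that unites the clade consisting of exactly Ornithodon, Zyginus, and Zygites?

The outgroup has state '0' for every character, so '1' is the derived state throughout.
C1 (derived state '1') is shared by Ornithodon, Zyginus, and Zygites — a synapomorphy uniting that clade.
C2: derived state '1' in Stenyx only — an autapomorphy, so it tells us nothing about relationships among taxa.
C3 (state '1') occurs in Stenyx and Zygites but conflicts with the nesting implied by the other characters — most parsimoniously interpreted as homoplasy.
C4: derived state '1' in Ornithodon and Zygites only — synapomorphy for {Ornithodon, Zygites}.
C5: derived state '1' in Stenyx only — an autapomorphy, so it tells us nothing about relationships among taxa.
Most parsimonious ingroup topology: (((Ornithodon,Zygites),Zyginus),Stenyx).
The clade {Ornithodon, Zyginus, Zygites} is supported by C1: its derived state '1' occurs in exactly those taxa and in no other taxon (including the outgroup).

C1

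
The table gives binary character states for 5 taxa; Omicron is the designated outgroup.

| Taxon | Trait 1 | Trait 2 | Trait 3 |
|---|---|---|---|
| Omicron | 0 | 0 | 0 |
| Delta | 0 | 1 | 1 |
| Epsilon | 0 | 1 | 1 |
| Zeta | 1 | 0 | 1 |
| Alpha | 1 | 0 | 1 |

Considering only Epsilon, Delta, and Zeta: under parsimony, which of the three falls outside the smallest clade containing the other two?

Zeta

The outgroup has state '0' for every character, so '1' is the derived state throughout.
Trait 1 (derived state '1') is shared by Alpha and Zeta — a synapomorphy uniting that clade.
Trait 2 (derived state '1') is shared by Delta and Epsilon — a synapomorphy uniting that clade.
All ingroup taxa share the derived state '1' for Trait 3; it defines the ingroup but does not resolve relationships within it.
Most parsimonious ingroup topology: ((Delta,Epsilon),(Zeta,Alpha)).
Delta and Epsilon share a more recent common ancestor with each other than either does with Zeta, so Zeta is the least closely related of the three.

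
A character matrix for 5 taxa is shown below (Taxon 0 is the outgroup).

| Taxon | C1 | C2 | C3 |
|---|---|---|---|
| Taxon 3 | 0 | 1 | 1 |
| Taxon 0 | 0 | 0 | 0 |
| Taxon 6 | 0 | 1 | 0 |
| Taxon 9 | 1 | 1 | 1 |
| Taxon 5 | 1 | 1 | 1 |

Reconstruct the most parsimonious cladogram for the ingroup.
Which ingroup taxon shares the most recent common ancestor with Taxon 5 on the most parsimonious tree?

Taxon 9

The outgroup has state '0' for every character, so '1' is the derived state throughout.
Only Taxon 5 and Taxon 9 show the derived state '1' for C1, supporting them as a clade.
All ingroup taxa share the derived state '1' for C2; it defines the ingroup but does not resolve relationships within it.
C3: derived state '1' in Taxon 3, Taxon 5, and Taxon 9 only — synapomorphy for {Taxon 3, Taxon 5, Taxon 9}.
Most parsimonious ingroup topology: (Taxon 6,((Taxon 5,Taxon 9),Taxon 3)).
Taxon 5 and Taxon 9 form a cherry on this tree, so they are sister taxa.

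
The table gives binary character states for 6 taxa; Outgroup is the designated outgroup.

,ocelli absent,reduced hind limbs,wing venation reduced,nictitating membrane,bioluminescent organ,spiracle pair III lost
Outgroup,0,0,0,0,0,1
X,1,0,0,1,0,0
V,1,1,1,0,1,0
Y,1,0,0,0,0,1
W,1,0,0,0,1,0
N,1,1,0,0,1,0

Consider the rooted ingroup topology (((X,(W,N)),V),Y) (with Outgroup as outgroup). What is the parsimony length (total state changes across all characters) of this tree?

8

Map each character onto (((X,(W,N)),V),Y) (rooted by Outgroup) and count the minimum state changes it requires (Fitch parsimony):
ocelli absent: 1; reduced hind limbs: 2; wing venation reduced: 1; nictitating membrane: 1; bioluminescent organ: 2; spiracle pair III lost: 1.
Total tree length = 8.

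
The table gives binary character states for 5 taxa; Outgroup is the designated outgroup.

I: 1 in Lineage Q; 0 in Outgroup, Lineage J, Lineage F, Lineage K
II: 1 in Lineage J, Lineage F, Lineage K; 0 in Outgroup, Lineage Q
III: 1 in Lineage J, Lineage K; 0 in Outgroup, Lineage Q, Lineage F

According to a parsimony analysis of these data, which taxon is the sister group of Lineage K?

The outgroup has state '0' for every character, so '1' is the derived state throughout.
I: derived state '1' in Lineage Q only — an autapomorphy, so it tells us nothing about relationships among taxa.
Only Lineage F, Lineage J, and Lineage K show the derived state '1' for II, supporting them as a clade.
III (derived state '1') is shared by Lineage J and Lineage K — a synapomorphy uniting that clade.
Most parsimonious ingroup topology: (((Lineage J,Lineage K),Lineage F),Lineage Q).
Lineage K and Lineage J form a cherry on this tree, so they are sister taxa.

Lineage J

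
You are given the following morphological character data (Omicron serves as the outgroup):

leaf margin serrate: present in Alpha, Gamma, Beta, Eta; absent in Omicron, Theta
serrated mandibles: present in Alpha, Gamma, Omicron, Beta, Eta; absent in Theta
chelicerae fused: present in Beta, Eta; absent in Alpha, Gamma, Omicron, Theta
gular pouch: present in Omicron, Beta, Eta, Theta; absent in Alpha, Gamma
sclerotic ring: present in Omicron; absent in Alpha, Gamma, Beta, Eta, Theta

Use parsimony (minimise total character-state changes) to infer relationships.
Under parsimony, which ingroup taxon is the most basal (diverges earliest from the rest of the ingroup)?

Character polarity is set by the outgroup: the derived state is whichever differs from the outgroup's state, so for serrated mandibles, gular pouch, sclerotic ring the derived state is 'absent', and for the remaining characters it is 'present'.
leaf margin serrate (derived state 'present') is shared by Alpha, Beta, Eta, and Gamma — a synapomorphy uniting that clade.
serrated mandibles (derived state 'absent') is unique to Theta (autapomorphy; uninformative for grouping).
Only Beta and Eta show the derived state 'present' for chelicerae fused, supporting them as a clade.
Only Alpha and Gamma show the derived state 'absent' for gular pouch, supporting them as a clade.
All ingroup taxa share the derived state 'absent' for sclerotic ring; it defines the ingroup but does not resolve relationships within it.
Most parsimonious ingroup topology: (((Alpha,Gamma),(Beta,Eta)),Theta).
Theta is sister to the clade containing all other ingroup taxa, so it is the earliest-diverging (most basal) ingroup lineage.

Theta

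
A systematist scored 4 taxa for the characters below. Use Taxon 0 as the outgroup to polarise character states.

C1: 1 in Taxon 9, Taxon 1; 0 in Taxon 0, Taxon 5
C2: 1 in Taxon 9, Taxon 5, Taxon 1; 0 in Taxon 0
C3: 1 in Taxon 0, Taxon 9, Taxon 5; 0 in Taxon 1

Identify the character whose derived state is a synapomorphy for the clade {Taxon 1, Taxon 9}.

C1

Character polarity is set by the outgroup: the derived state is whichever differs from the outgroup's state, so for C3 the derived state is '0', and for the remaining characters it is '1'.
C1 (derived state '1') is shared by Taxon 1 and Taxon 9 — a synapomorphy uniting that clade.
All ingroup taxa share the derived state '1' for C2; it defines the ingroup but does not resolve relationships within it.
C3: derived state '0' in Taxon 1 only — an autapomorphy, so it tells us nothing about relationships among taxa.
Most parsimonious ingroup topology: ((Taxon 9,Taxon 1),Taxon 5).
The clade {Taxon 1, Taxon 9} is supported by C1: its derived state '1' occurs in exactly those taxa and in no other taxon (including the outgroup).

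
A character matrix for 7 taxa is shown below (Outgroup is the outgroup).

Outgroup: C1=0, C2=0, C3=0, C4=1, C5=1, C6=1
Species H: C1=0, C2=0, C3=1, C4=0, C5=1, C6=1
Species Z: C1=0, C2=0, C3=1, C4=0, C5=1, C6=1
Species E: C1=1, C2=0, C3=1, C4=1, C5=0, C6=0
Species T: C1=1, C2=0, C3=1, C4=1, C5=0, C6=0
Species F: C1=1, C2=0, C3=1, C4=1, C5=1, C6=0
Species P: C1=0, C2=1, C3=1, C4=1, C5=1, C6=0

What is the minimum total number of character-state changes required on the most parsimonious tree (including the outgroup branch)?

Character polarity is set by the outgroup: the derived state is whichever differs from the outgroup's state, so for C4, C5, C6 the derived state is '0', and for the remaining characters it is '1'.
C1 (derived state '1') is shared by Species E, Species F, and Species T — a synapomorphy uniting that clade.
C2 (derived state '1') is unique to Species P (autapomorphy; uninformative for grouping).
All ingroup taxa share the derived state '1' for C3; it defines the ingroup but does not resolve relationships within it.
Only Species H and Species Z show the derived state '0' for C4, supporting them as a clade.
C5 (derived state '0') is shared by Species E and Species T — a synapomorphy uniting that clade.
Only Species E, Species F, Species P, and Species T show the derived state '0' for C6, supporting them as a clade.
Most parsimonious ingroup topology: ((Species H,Species Z),(((Species E,Species T),Species F),Species P)).
Changes per character on this tree: C1: 1; C2: 1; C3: 1; C4: 1; C5: 1; C6: 1.
Total = 6.

6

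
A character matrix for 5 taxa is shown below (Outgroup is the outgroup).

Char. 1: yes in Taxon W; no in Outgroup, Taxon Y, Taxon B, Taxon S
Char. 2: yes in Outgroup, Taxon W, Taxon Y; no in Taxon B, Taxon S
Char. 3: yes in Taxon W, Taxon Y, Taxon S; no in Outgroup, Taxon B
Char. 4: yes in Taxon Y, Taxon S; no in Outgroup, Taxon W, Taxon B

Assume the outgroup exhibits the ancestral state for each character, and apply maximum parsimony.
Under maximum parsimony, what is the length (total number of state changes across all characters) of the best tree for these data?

5

Character polarity is set by the outgroup: the derived state is whichever differs from the outgroup's state, so for Char. 2 the derived state is 'no', and for the remaining characters it is 'yes'.
Char. 1: derived state 'yes' in Taxon W only — an autapomorphy, so it tells us nothing about relationships among taxa.
Char. 2 (state 'no') occurs in Taxon B and Taxon S but conflicts with the nesting implied by the other characters — most parsimoniously interpreted as homoplasy.
Char. 3: derived state 'yes' in Taxon S, Taxon W, and Taxon Y only — synapomorphy for {Taxon S, Taxon W, Taxon Y}.
Char. 4 (derived state 'yes') is shared by Taxon S and Taxon Y — a synapomorphy uniting that clade.
Most parsimonious ingroup topology: ((Taxon W,(Taxon Y,Taxon S)),Taxon B).
Changes per character on this tree: Char. 1: 1; Char. 2: 2; Char. 3: 1; Char. 4: 1.
Total = 5.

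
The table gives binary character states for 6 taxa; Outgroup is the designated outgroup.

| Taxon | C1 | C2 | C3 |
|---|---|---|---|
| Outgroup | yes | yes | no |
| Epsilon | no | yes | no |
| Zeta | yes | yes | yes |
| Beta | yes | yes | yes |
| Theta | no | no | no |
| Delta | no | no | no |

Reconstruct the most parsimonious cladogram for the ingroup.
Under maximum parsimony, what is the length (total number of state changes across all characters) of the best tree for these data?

Character polarity is set by the outgroup: the derived state is whichever differs from the outgroup's state, so for C1, C2 the derived state is 'no', and for the remaining characters it is 'yes'.
Only Delta, Epsilon, and Theta show the derived state 'no' for C1, supporting them as a clade.
C2 (derived state 'no') is shared by Delta and Theta — a synapomorphy uniting that clade.
C3: derived state 'yes' in Beta and Zeta only — synapomorphy for {Beta, Zeta}.
Most parsimonious ingroup topology: ((Epsilon,(Theta,Delta)),(Zeta,Beta)).
Changes per character on this tree: C1: 1; C2: 1; C3: 1.
Total = 3.

3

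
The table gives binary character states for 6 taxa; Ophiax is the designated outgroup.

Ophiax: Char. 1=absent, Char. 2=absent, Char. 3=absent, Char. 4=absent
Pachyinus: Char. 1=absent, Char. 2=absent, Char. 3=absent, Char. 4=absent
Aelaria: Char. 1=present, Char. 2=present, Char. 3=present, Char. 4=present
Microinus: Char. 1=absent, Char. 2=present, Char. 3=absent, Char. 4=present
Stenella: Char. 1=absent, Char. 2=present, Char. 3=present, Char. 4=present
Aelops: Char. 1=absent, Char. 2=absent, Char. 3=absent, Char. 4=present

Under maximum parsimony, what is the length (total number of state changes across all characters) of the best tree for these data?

The outgroup has state 'absent' for every character, so 'present' is the derived state throughout.
Char. 1: derived state 'present' in Aelaria only — an autapomorphy, so it tells us nothing about relationships among taxa.
Char. 2: derived state 'present' in Aelaria, Microinus, and Stenella only — synapomorphy for {Aelaria, Microinus, Stenella}.
Char. 3 (derived state 'present') is shared by Aelaria and Stenella — a synapomorphy uniting that clade.
Only Aelaria, Aelops, Microinus, and Stenella show the derived state 'present' for Char. 4, supporting them as a clade.
Most parsimonious ingroup topology: (Pachyinus,(((Aelaria,Stenella),Microinus),Aelops)).
Changes per character on this tree: Char. 1: 1; Char. 2: 1; Char. 3: 1; Char. 4: 1.
Total = 4.

4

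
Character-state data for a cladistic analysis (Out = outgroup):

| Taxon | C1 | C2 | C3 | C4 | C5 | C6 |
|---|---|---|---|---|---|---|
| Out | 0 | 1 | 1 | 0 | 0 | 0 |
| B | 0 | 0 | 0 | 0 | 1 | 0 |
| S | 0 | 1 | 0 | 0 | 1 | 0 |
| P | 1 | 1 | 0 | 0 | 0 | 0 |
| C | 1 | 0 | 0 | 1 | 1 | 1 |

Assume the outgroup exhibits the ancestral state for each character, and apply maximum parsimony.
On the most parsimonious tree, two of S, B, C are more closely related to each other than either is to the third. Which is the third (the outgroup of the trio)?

S

Character polarity is set by the outgroup: the derived state is whichever differs from the outgroup's state, so for C2, C3 the derived state is '0', and for the remaining characters it is '1'.
C1 groups C and P, which is incompatible with the clades supported by the remaining characters; treating it as convergent (homoplasy) costs fewer steps than any alternative tree.
Only B and C show the derived state '0' for C2, supporting them as a clade.
C3 (derived state '0') is shared by all ingroup taxa — unites the whole ingroup.
C4 (derived state '1') is unique to C (autapomorphy; uninformative for grouping).
C5: derived state '1' in B, C, and S only — synapomorphy for {B, C, S}.
C6 (derived state '1') is unique to C (autapomorphy; uninformative for grouping).
Most parsimonious ingroup topology: (((B,C),S),P).
B and C share a more recent common ancestor with each other than either does with S, so S is the least closely related of the three.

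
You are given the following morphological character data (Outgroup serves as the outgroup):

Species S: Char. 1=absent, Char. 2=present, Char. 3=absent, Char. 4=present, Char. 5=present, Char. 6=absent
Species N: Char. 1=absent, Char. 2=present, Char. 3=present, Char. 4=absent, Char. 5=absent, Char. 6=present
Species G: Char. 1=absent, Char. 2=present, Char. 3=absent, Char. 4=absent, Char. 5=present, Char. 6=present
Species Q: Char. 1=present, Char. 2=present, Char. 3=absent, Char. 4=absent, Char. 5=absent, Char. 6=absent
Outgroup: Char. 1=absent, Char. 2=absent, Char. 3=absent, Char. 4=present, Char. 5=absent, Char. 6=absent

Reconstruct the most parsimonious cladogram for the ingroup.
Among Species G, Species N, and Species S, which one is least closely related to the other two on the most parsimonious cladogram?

Species S

Character polarity is set by the outgroup: the derived state is whichever differs from the outgroup's state, so for Char. 4 the derived state is 'absent', and for the remaining characters it is 'present'.
Char. 1 (derived state 'present') is unique to Species Q (autapomorphy; uninformative for grouping).
All ingroup taxa share the derived state 'present' for Char. 2; it defines the ingroup but does not resolve relationships within it.
Char. 3 (derived state 'present') is unique to Species N (autapomorphy; uninformative for grouping).
Only Species G, Species N, and Species Q show the derived state 'absent' for Char. 4, supporting them as a clade.
Char. 5 (state 'present') occurs in Species G and Species S but conflicts with the nesting implied by the other characters — most parsimoniously interpreted as homoplasy.
Only Species G and Species N show the derived state 'present' for Char. 6, supporting them as a clade.
Most parsimonious ingroup topology: (Species S,(Species Q,(Species G,Species N))).
Species G and Species N share a more recent common ancestor with each other than either does with Species S, so Species S is the least closely related of the three.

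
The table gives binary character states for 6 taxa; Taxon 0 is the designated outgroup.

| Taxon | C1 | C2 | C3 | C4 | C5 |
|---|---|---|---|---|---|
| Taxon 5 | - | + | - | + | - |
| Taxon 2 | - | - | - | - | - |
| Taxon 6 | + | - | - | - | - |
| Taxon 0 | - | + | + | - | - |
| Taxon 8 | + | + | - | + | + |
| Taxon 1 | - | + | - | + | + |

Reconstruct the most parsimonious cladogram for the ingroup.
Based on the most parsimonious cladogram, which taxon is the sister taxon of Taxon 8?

Character polarity is set by the outgroup: the derived state is whichever differs from the outgroup's state, so for C2, C3 the derived state is '-', and for the remaining characters it is '+'.
C1 groups Taxon 6 and Taxon 8, which is incompatible with the clades supported by the remaining characters; treating it as convergent (homoplasy) costs fewer steps than any alternative tree.
Only Taxon 2 and Taxon 6 show the derived state '-' for C2, supporting them as a clade.
All ingroup taxa share the derived state '-' for C3; it defines the ingroup but does not resolve relationships within it.
C4: derived state '+' in Taxon 1, Taxon 5, and Taxon 8 only — synapomorphy for {Taxon 1, Taxon 5, Taxon 8}.
Only Taxon 1 and Taxon 8 show the derived state '+' for C5, supporting them as a clade.
Most parsimonious ingroup topology: (((Taxon 1,Taxon 8),Taxon 5),(Taxon 2,Taxon 6)).
Taxon 8 and Taxon 1 form a cherry on this tree, so they are sister taxa.

Taxon 1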